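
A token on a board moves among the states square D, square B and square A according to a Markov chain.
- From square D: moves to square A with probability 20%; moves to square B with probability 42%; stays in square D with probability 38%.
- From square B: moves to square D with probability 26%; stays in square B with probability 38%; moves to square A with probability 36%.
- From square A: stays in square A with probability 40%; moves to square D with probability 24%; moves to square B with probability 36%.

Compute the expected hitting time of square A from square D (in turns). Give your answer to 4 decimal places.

3.7791

Let t(s) be the expected number of turns to first reach square A from state s, with t(square A) = 0. Conditioning on the first turn:
t(square D) = 1 + 0.38·t(square D) + 0.42·t(square B)
t(square B) = 1 + 0.26·t(square D) + 0.38·t(square B)
Solving: t(square D) = 3.7791, t(square B) = 3.1977.
Expected turns from square D to square A: 3.7791.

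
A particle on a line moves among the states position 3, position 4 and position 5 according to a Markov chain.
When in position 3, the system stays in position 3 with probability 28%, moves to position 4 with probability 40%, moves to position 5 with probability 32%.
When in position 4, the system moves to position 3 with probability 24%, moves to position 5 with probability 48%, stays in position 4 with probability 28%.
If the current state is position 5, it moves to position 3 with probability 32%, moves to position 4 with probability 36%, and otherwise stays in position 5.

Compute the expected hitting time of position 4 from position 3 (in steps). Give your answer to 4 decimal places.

Let t(s) be the expected number of steps to first reach position 4 from state s, with t(position 4) = 0. Conditioning on the first step:
t(position 3) = 1 + 0.28·t(position 3) + 0.32·t(position 5)
t(position 5) = 1 + 0.32·t(position 3) + 0.32·t(position 5)
Solving: t(position 3) = 2.5826, t(position 5) = 2.6860.
Expected steps from position 3 to position 4: 2.5826.

2.5826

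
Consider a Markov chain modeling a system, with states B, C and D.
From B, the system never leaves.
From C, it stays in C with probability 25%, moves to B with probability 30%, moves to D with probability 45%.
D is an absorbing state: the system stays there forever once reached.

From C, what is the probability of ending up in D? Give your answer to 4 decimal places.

Let h(s) be the probability of absorption at D starting from transient state s. Then h(D) = 1 and h(B) = 0. By first-step analysis:
h(C) = 0.3·0 + 0.25·h(C) + 0.45·1
Solving: h(C) = 0.6000.
Starting from C, the probability is 0.6000.

0.6000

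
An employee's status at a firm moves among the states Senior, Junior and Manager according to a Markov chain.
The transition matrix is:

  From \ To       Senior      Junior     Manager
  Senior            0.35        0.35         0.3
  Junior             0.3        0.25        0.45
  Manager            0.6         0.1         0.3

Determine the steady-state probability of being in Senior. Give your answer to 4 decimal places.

Let the stationary distribution be π with π = πP and π_1 + π_2 + π_3 = 1.
π_1 = 0.35·π_1 + 0.3·π_2 + 0.6·π_3
π_2 = 0.35·π_1 + 0.25·π_2 + 0.1·π_3
Solving with the normalization constraint gives π = (0.4220, 0.2418, 0.3363).
So the stationary probability of Senior is 0.4220.

0.4220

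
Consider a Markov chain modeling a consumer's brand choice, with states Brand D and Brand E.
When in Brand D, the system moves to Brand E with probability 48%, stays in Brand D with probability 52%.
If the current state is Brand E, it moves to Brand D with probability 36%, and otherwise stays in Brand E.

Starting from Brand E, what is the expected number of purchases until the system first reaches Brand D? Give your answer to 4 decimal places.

Let t(s) be the expected number of purchases to first reach Brand D from state s, with t(Brand D) = 0. Conditioning on the first purchase:
t(Brand E) = 1 + 0.64·t(Brand E)
Solving: t(Brand E) = 2.7778.
Expected purchases from Brand E to Brand D: 2.7778.

2.7778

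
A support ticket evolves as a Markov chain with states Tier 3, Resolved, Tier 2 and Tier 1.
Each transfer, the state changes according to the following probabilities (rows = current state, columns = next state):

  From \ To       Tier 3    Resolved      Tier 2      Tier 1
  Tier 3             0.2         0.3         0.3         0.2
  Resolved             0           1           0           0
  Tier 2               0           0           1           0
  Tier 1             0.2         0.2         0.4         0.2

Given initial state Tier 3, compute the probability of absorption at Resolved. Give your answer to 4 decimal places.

Let h(s) be the probability of absorption at Resolved starting from transient state s. Then h(Resolved) = 1 and h(Tier 2) = 0. By first-step analysis:
h(Tier 3) = 0.2·h(Tier 3) + 0.3·1 + 0.3·0 + 0.2·h(Tier 1)
h(Tier 1) = 0.2·h(Tier 3) + 0.2·1 + 0.4·0 + 0.2·h(Tier 1)
Solving: h(Tier 3) = 0.4667, h(Tier 1) = 0.3667.
Starting from Tier 3, the probability is 0.4667.

0.4667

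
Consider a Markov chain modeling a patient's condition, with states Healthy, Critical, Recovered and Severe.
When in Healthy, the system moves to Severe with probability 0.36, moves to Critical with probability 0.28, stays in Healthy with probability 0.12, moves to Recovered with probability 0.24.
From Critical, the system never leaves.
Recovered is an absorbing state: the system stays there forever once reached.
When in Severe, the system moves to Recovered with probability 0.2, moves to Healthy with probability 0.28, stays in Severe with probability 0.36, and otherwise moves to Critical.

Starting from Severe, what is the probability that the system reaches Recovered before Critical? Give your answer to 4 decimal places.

Let h(s) be the probability of absorption at Recovered starting from transient state s. Then h(Recovered) = 1 and h(Critical) = 0. By first-step analysis:
h(Healthy) = 0.12·h(Healthy) + 0.28·0 + 0.24·1 + 0.36·h(Severe)
h(Severe) = 0.28·h(Healthy) + 0.16·0 + 0.2·1 + 0.36·h(Severe)
Solving: h(Healthy) = 0.4879, h(Severe) = 0.5260.
Starting from Severe, the probability is 0.5260.

0.5260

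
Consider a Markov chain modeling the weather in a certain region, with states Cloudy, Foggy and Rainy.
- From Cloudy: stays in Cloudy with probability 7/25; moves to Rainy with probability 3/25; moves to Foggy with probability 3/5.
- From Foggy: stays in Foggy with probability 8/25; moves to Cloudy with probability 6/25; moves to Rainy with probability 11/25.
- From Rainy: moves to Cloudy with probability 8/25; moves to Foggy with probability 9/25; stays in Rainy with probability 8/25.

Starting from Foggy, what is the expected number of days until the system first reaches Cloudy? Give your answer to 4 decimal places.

3.6842

Let t(s) be the expected number of days to first reach Cloudy from state s, with t(Cloudy) = 0. Conditioning on the first day:
t(Foggy) = 1 + 0.32·t(Foggy) + 0.44·t(Rainy)
t(Rainy) = 1 + 0.36·t(Foggy) + 0.32·t(Rainy)
Solving: t(Foggy) = 3.6842, t(Rainy) = 3.4211.
Expected days from Foggy to Cloudy: 3.6842.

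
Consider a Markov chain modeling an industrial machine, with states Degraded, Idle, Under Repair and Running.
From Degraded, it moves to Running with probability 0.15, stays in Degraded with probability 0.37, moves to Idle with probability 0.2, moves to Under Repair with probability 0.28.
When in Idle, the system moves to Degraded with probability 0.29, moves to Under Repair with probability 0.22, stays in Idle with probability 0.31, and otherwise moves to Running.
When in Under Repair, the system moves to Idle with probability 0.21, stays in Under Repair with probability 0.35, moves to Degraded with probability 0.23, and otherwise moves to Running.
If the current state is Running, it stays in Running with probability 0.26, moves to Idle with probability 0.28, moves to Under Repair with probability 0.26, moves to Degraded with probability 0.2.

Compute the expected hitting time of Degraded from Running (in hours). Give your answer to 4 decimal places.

4.3026

Let t(s) be the expected number of hours to first reach Degraded from state s, with t(Degraded) = 0. Conditioning on the first hour:
t(Idle) = 1 + 0.31·t(Idle) + 0.22·t(Under Repair) + 0.18·t(Running)
t(Under Repair) = 1 + 0.21·t(Idle) + 0.35·t(Under Repair) + 0.21·t(Running)
t(Running) = 1 + 0.28·t(Idle) + 0.26·t(Under Repair) + 0.26·t(Running)
Solving: t(Idle) = 3.9080, t(Under Repair) = 4.1911, t(Running) = 4.3026.
Expected hours from Running to Degraded: 4.3026.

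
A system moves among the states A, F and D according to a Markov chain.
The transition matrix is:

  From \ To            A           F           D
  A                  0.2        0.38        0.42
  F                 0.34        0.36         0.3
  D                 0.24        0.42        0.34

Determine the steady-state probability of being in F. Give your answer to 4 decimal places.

Let the stationary distribution be π with π = πP and π_1 + π_2 + π_3 = 1.
π_1 = 0.2·π_1 + 0.34·π_2 + 0.24·π_3
π_2 = 0.38·π_1 + 0.36·π_2 + 0.42·π_3
Solving with the normalization constraint gives π = (0.2679, 0.3861, 0.3460).
So the stationary probability of F is 0.3861.

0.3861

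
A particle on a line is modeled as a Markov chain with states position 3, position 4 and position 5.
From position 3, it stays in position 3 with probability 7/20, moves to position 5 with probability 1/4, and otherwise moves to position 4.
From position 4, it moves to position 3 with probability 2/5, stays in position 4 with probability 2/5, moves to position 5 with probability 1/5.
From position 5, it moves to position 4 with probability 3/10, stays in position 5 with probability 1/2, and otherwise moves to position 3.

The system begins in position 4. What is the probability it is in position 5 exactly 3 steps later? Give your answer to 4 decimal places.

Propagate the distribution vector 3 steps from position 4.
After 0 steps: (0.0000, 1.0000, 0.0000)
After 1 step: (0.4000, 0.4000, 0.2000)
After 2 steps: (0.3400, 0.3800, 0.2800)
After 3 steps: (0.3270, 0.3720, 0.3010)
P(in position 5 after 3 steps) = 0.3010

0.3010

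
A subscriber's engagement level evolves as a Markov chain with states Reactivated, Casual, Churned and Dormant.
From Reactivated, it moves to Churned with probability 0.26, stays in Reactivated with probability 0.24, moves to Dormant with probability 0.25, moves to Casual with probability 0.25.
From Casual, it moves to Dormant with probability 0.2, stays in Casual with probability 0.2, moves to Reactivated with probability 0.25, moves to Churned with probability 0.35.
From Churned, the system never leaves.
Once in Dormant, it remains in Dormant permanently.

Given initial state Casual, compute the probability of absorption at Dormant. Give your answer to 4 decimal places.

0.3932

Let h(s) be the probability of absorption at Dormant starting from transient state s. Then h(Dormant) = 1 and h(Churned) = 0. By first-step analysis:
h(Reactivated) = 0.24·h(Reactivated) + 0.25·h(Casual) + 0.26·0 + 0.25·1
h(Casual) = 0.25·h(Reactivated) + 0.2·h(Casual) + 0.35·0 + 0.2·1
Solving: h(Reactivated) = 0.4583, h(Casual) = 0.3932.
Starting from Casual, the probability is 0.3932.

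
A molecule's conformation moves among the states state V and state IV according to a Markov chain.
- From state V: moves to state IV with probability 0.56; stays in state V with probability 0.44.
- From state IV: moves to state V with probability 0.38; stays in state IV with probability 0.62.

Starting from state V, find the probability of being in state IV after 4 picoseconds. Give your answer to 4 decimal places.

0.5957

Propagate the distribution vector 4 picoseconds from state V.
After 0 picoseconds: (1.0000, 0.0000)
After 1 picosecond: (0.4400, 0.5600)
After 2 picoseconds: (0.4064, 0.5936)
After 3 picoseconds: (0.4044, 0.5956)
After 4 picoseconds: (0.4043, 0.5957)
P(in state IV after 4 picoseconds) = 0.5957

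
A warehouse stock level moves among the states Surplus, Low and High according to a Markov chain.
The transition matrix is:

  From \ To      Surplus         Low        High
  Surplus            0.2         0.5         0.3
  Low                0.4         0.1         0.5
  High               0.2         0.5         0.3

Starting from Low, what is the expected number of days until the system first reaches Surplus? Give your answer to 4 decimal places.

3.1579

Let t(s) be the expected number of days to first reach Surplus from state s, with t(Surplus) = 0. Conditioning on the first day:
t(Low) = 1 + 0.1·t(Low) + 0.5·t(High)
t(High) = 1 + 0.5·t(Low) + 0.3·t(High)
Solving: t(Low) = 3.1579, t(High) = 3.6842.
Expected days from Low to Surplus: 3.1579.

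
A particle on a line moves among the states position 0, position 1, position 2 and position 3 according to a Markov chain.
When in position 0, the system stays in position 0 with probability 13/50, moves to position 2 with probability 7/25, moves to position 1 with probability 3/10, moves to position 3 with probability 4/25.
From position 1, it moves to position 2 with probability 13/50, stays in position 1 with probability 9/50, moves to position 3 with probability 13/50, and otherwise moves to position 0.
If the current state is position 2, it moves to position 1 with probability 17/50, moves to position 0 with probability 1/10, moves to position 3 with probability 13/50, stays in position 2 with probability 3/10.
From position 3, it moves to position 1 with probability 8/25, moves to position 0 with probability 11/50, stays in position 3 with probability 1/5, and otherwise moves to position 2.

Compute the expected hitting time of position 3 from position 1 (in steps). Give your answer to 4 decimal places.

Let t(s) be the expected number of steps to first reach position 3 from state s, with t(position 3) = 0. Conditioning on the first step:
t(position 0) = 1 + 0.26·t(position 0) + 0.3·t(position 1) + 0.28·t(position 2)
t(position 1) = 1 + 0.3·t(position 0) + 0.18·t(position 1) + 0.26·t(position 2)
t(position 2) = 1 + 0.1·t(position 0) + 0.34·t(position 1) + 0.3·t(position 2)
Solving: t(position 0) = 4.6341, t(position 1) = 4.2291, t(position 2) = 4.1447.
Expected steps from position 1 to position 3: 4.2291.

4.2291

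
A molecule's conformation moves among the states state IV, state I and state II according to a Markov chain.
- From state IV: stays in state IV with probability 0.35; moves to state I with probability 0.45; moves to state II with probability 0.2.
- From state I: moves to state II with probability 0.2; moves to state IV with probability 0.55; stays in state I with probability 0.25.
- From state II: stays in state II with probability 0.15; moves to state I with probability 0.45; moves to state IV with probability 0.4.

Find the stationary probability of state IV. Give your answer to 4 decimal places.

0.4345

Let the stationary distribution be π with π = πP and π_1 + π_2 + π_3 = 1.
π_1 = 0.35·π_1 + 0.55·π_2 + 0.4·π_3
π_2 = 0.45·π_1 + 0.25·π_2 + 0.45·π_3
Solving with the normalization constraint gives π = (0.4345, 0.3750, 0.1905).
So the stationary probability of state IV is 0.4345.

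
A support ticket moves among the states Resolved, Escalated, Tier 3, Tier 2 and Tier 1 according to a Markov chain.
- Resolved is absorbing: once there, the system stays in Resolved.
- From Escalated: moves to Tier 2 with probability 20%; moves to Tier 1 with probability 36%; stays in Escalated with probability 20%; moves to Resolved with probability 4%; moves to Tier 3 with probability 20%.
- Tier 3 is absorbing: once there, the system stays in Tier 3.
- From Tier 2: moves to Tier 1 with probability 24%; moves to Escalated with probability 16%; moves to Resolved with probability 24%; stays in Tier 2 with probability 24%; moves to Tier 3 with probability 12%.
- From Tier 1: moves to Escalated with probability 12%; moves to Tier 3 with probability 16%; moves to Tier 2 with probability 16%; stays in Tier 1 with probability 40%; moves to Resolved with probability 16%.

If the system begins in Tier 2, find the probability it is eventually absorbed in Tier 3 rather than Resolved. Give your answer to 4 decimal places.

Let h(s) be the probability of absorption at Tier 3 starting from transient state s. Then h(Tier 3) = 1 and h(Resolved) = 0. By first-step analysis:
h(Escalated) = 0.04·0 + 0.2·h(Escalated) + 0.2·1 + 0.2·h(Tier 2) + 0.36·h(Tier 1)
h(Tier 2) = 0.24·0 + 0.16·h(Escalated) + 0.12·1 + 0.24·h(Tier 2) + 0.24·h(Tier 1)
h(Tier 1) = 0.16·0 + 0.12·h(Escalated) + 0.16·1 + 0.16·h(Tier 2) + 0.4·h(Tier 1)
Solving: h(Escalated) = 0.5852, h(Tier 2) = 0.4393, h(Tier 1) = 0.5008.
Starting from Tier 2, the probability is 0.4393.

0.4393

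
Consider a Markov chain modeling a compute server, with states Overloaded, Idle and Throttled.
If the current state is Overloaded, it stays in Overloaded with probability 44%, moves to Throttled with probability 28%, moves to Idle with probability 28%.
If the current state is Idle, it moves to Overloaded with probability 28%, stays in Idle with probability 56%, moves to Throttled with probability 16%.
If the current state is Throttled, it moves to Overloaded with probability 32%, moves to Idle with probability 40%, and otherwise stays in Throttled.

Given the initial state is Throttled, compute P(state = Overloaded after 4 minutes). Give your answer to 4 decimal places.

0.3442

Propagate the distribution vector 4 minutes from Throttled.
After 0 minutes: (0.0000, 0.0000, 1.0000)
After 1 minute: (0.3200, 0.4000, 0.2800)
After 2 minutes: (0.3424, 0.4256, 0.2320)
After 3 minutes: (0.3441, 0.4270, 0.2289)
After 4 minutes: (0.3442, 0.4270, 0.2288)
P(in Overloaded after 4 minutes) = 0.3442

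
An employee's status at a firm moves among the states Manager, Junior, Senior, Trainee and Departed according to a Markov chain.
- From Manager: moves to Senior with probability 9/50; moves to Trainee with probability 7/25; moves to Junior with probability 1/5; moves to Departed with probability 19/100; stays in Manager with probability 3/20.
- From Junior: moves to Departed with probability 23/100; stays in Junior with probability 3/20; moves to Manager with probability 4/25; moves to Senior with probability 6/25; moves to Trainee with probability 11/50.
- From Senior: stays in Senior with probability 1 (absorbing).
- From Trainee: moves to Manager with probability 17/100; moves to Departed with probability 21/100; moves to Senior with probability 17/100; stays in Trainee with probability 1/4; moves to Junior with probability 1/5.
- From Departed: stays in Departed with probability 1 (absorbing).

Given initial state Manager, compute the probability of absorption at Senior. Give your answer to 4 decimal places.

Let h(s) be the probability of absorption at Senior starting from transient state s. Then h(Senior) = 1 and h(Departed) = 0. By first-step analysis:
h(Manager) = 0.15·h(Manager) + 0.2·h(Junior) + 0.18·1 + 0.28·h(Trainee) + 0.19·0
h(Junior) = 0.16·h(Manager) + 0.15·h(Junior) + 0.24·1 + 0.22·h(Trainee) + 0.23·0
h(Trainee) = 0.17·h(Manager) + 0.2·h(Junior) + 0.17·1 + 0.25·h(Trainee) + 0.21·0
Solving: h(Manager) = 0.4821, h(Junior) = 0.4942, h(Trainee) = 0.4677.
Starting from Manager, the probability is 0.4821.

0.4821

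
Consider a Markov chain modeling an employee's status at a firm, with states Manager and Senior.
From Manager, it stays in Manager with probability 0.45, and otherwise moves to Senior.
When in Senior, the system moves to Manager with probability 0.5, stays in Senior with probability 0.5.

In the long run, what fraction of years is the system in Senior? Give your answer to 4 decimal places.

0.5238

Let the stationary distribution be π with π = πP and π_1 + π_2 = 1.
π_1 = 0.45·π_1 + 0.5·π_2
Solving with the normalization constraint gives π = (0.4762, 0.5238).
So the stationary probability of Senior is 0.5238.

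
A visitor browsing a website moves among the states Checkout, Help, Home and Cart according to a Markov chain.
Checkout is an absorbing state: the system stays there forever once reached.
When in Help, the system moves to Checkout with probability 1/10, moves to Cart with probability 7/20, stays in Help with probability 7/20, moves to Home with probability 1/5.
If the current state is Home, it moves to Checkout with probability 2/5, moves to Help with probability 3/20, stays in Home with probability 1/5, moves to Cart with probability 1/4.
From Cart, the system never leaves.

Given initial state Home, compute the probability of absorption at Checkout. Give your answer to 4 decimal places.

Let h(s) be the probability of absorption at Checkout starting from transient state s. Then h(Checkout) = 1 and h(Cart) = 0. By first-step analysis:
h(Help) = 0.1·1 + 0.35·h(Help) + 0.2·h(Home) + 0.35·0
h(Home) = 0.4·1 + 0.15·h(Help) + 0.2·h(Home) + 0.25·0
Solving: h(Help) = 0.3265, h(Home) = 0.5612.
Starting from Home, the probability is 0.5612.

0.5612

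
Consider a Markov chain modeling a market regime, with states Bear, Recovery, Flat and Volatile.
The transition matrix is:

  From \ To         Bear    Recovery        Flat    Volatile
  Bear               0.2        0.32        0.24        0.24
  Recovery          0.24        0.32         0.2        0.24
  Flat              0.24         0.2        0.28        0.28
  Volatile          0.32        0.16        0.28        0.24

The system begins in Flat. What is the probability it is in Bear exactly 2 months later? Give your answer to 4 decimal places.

Propagate the distribution vector 2 months from Flat.
After 0 months: (0.0000, 0.0000, 1.0000, 0.0000)
After 1 month: (0.2400, 0.2000, 0.2800, 0.2800)
After 2 months: (0.2528, 0.2416, 0.2544, 0.2512)
P(in Bear after 2 months) = 0.2528

0.2528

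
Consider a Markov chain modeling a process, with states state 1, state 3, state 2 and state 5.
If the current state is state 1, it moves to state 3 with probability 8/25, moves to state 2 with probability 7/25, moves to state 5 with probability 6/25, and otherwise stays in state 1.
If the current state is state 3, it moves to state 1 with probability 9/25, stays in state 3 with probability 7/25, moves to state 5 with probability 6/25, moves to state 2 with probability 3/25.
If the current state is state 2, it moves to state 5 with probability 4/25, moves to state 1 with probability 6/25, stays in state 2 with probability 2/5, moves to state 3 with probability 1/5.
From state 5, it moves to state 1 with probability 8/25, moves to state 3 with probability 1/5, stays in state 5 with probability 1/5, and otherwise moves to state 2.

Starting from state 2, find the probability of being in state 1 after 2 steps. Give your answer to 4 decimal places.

0.2576

Propagate the distribution vector 2 steps from state 2.
After 0 steps: (0.0000, 0.0000, 1.0000, 0.0000)
After 1 step: (0.2400, 0.2000, 0.4000, 0.1600)
After 2 steps: (0.2576, 0.2448, 0.2960, 0.2016)
P(in state 1 after 2 steps) = 0.2576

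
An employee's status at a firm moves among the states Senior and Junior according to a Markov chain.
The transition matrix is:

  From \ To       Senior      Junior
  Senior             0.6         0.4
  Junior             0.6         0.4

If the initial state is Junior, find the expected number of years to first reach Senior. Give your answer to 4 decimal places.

Let t(s) be the expected number of years to first reach Senior from state s, with t(Senior) = 0. Conditioning on the first year:
t(Junior) = 1 + 0.4·t(Junior)
Solving: t(Junior) = 1.6667.
Expected years from Junior to Senior: 1.6667.

1.6667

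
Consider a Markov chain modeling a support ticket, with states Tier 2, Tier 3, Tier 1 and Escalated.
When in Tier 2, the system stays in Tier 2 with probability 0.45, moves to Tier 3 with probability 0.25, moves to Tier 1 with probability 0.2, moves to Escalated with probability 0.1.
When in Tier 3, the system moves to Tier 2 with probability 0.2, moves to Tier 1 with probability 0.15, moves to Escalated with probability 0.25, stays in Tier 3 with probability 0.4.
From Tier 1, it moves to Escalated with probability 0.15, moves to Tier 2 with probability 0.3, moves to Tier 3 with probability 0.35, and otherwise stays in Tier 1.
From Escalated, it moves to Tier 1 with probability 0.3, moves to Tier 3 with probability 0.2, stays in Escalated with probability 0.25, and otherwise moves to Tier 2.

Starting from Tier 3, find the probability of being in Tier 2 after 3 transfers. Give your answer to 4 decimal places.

0.3001

Propagate the distribution vector 3 transfers from Tier 3.
After 0 transfers: (0.0000, 1.0000, 0.0000, 0.0000)
After 1 transfer: (0.2000, 0.4000, 0.1500, 0.2500)
After 2 transfers: (0.2775, 0.3125, 0.2050, 0.2050)
After 3 transfers: (0.3001, 0.3071, 0.2049, 0.1879)
P(in Tier 2 after 3 transfers) = 0.3001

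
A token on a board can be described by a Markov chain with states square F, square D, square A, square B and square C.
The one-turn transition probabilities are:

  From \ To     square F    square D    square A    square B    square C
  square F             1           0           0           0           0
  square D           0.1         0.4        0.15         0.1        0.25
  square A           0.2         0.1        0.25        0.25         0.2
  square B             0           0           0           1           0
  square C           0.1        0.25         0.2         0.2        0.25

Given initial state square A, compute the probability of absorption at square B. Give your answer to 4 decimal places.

Let h(s) be the probability of absorption at square B starting from transient state s. Then h(square B) = 1 and h(square F) = 0. By first-step analysis:
h(square D) = 0.1·0 + 0.4·h(square D) + 0.15·h(square A) + 0.1·1 + 0.25·h(square C)
h(square A) = 0.2·0 + 0.1·h(square D) + 0.25·h(square A) + 0.25·1 + 0.2·h(square C)
h(square C) = 0.1·0 + 0.25·h(square D) + 0.2·h(square A) + 0.2·1 + 0.25·h(square C)
Solving: h(square D) = 0.5615, h(square A) = 0.5697, h(square C) = 0.6058.
Starting from square A, the probability is 0.5697.

0.5697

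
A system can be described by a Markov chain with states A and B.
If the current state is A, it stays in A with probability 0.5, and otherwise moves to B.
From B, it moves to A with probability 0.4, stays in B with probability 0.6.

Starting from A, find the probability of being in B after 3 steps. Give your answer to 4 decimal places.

0.5550

Propagate the distribution vector 3 steps from A.
After 0 steps: (1.0000, 0.0000)
After 1 step: (0.5000, 0.5000)
After 2 steps: (0.4500, 0.5500)
After 3 steps: (0.4450, 0.5550)
P(in B after 3 steps) = 0.5550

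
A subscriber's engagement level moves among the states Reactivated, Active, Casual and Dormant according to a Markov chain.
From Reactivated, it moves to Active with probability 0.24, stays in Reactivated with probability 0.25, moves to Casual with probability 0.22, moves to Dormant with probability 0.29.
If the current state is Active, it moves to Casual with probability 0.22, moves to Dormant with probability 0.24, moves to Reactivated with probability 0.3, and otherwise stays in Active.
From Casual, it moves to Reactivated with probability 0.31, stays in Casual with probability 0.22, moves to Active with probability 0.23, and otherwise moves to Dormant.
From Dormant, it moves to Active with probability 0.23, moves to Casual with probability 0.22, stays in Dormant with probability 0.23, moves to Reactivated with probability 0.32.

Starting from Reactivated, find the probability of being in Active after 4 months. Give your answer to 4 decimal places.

Propagate the distribution vector 4 months from Reactivated.
After 0 months: (1.0000, 0.0000, 0.0000, 0.0000)
After 1 month: (0.2500, 0.2400, 0.2200, 0.2900)
After 2 months: (0.2955, 0.2349, 0.2200, 0.2496)
After 3 months: (0.2924, 0.2353, 0.2200, 0.2523)
After 4 months: (0.2926, 0.2353, 0.2200, 0.2521)
P(in Active after 4 months) = 0.2353

0.2353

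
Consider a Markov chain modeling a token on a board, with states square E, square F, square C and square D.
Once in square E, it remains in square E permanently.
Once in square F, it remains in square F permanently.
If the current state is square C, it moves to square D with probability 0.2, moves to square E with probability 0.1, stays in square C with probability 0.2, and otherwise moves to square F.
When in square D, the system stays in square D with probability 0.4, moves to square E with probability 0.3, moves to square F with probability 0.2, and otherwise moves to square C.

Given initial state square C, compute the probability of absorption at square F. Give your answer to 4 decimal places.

0.7391

Let h(s) be the probability of absorption at square F starting from transient state s. Then h(square F) = 1 and h(square E) = 0. By first-step analysis:
h(square C) = 0.1·0 + 0.5·1 + 0.2·h(square C) + 0.2·h(square D)
h(square D) = 0.3·0 + 0.2·1 + 0.1·h(square C) + 0.4·h(square D)
Solving: h(square C) = 0.7391, h(square D) = 0.4565.
Starting from square C, the probability is 0.7391.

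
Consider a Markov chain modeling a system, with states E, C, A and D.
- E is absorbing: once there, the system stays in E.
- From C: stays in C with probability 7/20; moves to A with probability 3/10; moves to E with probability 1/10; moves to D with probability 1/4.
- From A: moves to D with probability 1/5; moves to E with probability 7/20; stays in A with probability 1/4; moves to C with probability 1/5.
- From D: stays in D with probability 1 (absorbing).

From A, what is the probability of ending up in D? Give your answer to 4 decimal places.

Let h(s) be the probability of absorption at D starting from transient state s. Then h(D) = 1 and h(E) = 0. By first-step analysis:
h(C) = 0.1·0 + 0.35·h(C) + 0.3·h(A) + 0.25·1
h(A) = 0.35·0 + 0.2·h(C) + 0.25·h(A) + 0.2·1
Solving: h(C) = 0.5789, h(A) = 0.4211.
Starting from A, the probability is 0.4211.

0.4211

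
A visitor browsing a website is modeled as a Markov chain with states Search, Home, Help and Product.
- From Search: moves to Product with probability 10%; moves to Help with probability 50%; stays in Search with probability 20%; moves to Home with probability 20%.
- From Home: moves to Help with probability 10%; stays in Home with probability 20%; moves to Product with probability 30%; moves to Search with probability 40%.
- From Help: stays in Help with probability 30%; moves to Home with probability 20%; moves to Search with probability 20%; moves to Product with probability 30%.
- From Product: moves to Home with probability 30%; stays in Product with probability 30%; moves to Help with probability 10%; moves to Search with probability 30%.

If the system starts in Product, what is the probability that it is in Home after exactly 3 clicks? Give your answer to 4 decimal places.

Propagate the distribution vector 3 clicks from Product.
After 0 clicks: (0.0000, 0.0000, 0.0000, 1.0000)
After 1 click: (0.3000, 0.3000, 0.1000, 0.3000)
After 2 clicks: (0.2900, 0.2300, 0.2400, 0.2400)
After 3 clicks: (0.2700, 0.2240, 0.2640, 0.2420)
P(in Home after 3 clicks) = 0.2240

0.2240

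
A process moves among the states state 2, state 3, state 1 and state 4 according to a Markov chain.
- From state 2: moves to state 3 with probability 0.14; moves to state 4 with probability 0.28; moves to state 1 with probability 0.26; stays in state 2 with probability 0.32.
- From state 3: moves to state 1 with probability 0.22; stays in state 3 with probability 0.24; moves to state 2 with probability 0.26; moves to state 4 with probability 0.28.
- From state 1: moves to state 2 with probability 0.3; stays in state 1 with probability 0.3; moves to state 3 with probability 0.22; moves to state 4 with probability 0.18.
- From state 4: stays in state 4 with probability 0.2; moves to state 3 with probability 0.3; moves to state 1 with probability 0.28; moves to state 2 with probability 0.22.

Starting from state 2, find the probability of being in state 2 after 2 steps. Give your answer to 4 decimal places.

0.2784

Propagate the distribution vector 2 steps from state 2.
After 0 steps: (1.0000, 0.0000, 0.0000, 0.0000)
After 1 step: (0.3200, 0.1400, 0.2600, 0.2800)
After 2 steps: (0.2784, 0.2196, 0.2704, 0.2316)
P(in state 2 after 2 steps) = 0.2784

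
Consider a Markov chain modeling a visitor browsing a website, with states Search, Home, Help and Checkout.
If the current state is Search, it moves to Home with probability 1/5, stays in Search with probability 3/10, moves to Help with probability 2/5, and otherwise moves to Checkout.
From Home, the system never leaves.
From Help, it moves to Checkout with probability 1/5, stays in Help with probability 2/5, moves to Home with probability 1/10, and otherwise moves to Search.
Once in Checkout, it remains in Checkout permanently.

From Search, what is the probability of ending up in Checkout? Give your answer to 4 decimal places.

0.4667

Let h(s) be the probability of absorption at Checkout starting from transient state s. Then h(Checkout) = 1 and h(Home) = 0. By first-step analysis:
h(Search) = 0.3·h(Search) + 0.2·0 + 0.4·h(Help) + 0.1·1
h(Help) = 0.3·h(Search) + 0.1·0 + 0.4·h(Help) + 0.2·1
Solving: h(Search) = 0.4667, h(Help) = 0.5667.
Starting from Search, the probability is 0.4667.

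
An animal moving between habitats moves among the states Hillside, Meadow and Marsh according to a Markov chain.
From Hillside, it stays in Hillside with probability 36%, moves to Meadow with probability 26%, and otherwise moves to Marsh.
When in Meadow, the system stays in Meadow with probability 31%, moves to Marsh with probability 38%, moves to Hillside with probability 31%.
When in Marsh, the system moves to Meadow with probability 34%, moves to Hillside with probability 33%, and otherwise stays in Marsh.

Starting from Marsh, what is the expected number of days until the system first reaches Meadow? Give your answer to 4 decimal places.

Let t(s) be the expected number of days to first reach Meadow from state s, with t(Meadow) = 0. Conditioning on the first day:
t(Hillside) = 1 + 0.36·t(Hillside) + 0.38·t(Marsh)
t(Marsh) = 1 + 0.33·t(Hillside) + 0.33·t(Marsh)
Solving: t(Hillside) = 3.4608, t(Marsh) = 3.1971.
Expected days from Marsh to Meadow: 3.1971.

3.1971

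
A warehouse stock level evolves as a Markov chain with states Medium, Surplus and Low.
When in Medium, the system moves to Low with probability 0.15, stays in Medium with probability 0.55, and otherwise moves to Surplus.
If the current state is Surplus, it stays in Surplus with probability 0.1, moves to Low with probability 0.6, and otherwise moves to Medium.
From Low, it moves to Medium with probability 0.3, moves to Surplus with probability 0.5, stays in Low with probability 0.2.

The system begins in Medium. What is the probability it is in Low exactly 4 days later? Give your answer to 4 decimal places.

0.3013

Propagate the distribution vector 4 days from Medium.
After 0 days: (1.0000, 0.0000, 0.0000)
After 1 day: (0.5500, 0.3000, 0.1500)
After 2 days: (0.4375, 0.2700, 0.2925)
After 3 days: (0.4094, 0.3045, 0.2861)
After 4 days: (0.4023, 0.2963, 0.3013)
P(in Low after 4 days) = 0.3013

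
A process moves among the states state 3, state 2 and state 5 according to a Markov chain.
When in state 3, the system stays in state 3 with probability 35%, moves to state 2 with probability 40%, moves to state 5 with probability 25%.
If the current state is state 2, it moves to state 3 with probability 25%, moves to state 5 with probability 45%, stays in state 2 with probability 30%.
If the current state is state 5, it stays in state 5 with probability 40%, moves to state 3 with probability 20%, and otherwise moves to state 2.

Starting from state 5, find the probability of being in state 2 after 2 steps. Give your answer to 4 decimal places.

Sum over the intermediate state after 1 step:
P = P(state 5→state 3)·P(state 3→state 2) + P(state 5→state 2)·P(state 2→state 2) + P(state 5→state 5)·P(state 5→state 2)
  = 0.2×0.4 + 0.4×0.3 + 0.4×0.4
  = 0.0800 + 0.1200 + 0.1600 = 0.3600

0.3600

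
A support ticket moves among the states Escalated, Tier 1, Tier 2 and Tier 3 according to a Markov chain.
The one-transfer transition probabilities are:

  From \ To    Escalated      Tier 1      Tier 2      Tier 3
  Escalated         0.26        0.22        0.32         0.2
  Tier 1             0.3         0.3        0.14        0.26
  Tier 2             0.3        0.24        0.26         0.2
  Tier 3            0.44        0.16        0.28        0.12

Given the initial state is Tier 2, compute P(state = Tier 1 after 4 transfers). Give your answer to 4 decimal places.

0.2318

Propagate the distribution vector 4 transfers from Tier 2.
After 0 transfers: (0.0000, 0.0000, 1.0000, 0.0000)
After 1 transfer: (0.3000, 0.2400, 0.2600, 0.2000)
After 2 transfers: (0.3160, 0.2324, 0.2532, 0.1984)
After 3 transfers: (0.3151, 0.2318, 0.2550, 0.1981)
After 4 transfers: (0.3151, 0.2318, 0.2551, 0.1981)
P(in Tier 1 after 4 transfers) = 0.2318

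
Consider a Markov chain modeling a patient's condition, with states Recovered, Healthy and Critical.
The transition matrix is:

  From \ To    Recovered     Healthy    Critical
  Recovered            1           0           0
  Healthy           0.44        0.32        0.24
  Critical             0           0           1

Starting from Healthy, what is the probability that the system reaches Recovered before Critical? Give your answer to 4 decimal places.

Let h(s) be the probability of absorption at Recovered starting from transient state s. Then h(Recovered) = 1 and h(Critical) = 0. By first-step analysis:
h(Healthy) = 0.44·1 + 0.32·h(Healthy) + 0.24·0
Solving: h(Healthy) = 0.6471.
Starting from Healthy, the probability is 0.6471.

0.6471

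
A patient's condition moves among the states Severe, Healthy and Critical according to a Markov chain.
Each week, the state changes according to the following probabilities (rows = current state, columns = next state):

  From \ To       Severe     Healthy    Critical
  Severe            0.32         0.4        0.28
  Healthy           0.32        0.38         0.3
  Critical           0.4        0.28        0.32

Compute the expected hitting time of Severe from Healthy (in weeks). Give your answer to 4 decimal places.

Let t(s) be the expected number of weeks to first reach Severe from state s, with t(Severe) = 0. Conditioning on the first week:
t(Healthy) = 1 + 0.38·t(Healthy) + 0.3·t(Critical)
t(Critical) = 1 + 0.28·t(Healthy) + 0.32·t(Critical)
Solving: t(Healthy) = 2.9028, t(Critical) = 2.6659.
Expected weeks from Healthy to Severe: 2.9028.

2.9028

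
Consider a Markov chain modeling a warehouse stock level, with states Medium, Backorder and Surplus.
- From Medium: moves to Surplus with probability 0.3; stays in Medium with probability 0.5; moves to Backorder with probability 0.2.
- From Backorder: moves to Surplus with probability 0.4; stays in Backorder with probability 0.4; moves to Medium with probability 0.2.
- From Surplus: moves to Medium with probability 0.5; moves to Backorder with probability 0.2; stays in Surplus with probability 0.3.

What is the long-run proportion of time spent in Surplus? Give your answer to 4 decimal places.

Let the stationary distribution be π with π = πP and π_1 + π_2 + π_3 = 1.
π_1 = 0.5·π_1 + 0.2·π_2 + 0.5·π_3
π_2 = 0.2·π_1 + 0.4·π_2 + 0.2·π_3
Solving with the normalization constraint gives π = (0.4250, 0.2500, 0.3250).
So the stationary probability of Surplus is 0.3250.

0.3250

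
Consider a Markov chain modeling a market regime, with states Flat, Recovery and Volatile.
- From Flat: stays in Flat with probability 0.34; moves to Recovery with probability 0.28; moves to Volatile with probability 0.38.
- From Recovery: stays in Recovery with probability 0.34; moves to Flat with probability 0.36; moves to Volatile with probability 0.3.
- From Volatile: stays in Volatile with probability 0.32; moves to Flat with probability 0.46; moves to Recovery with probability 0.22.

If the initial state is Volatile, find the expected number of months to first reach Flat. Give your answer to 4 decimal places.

2.2989

Let t(s) be the expected number of months to first reach Flat from state s, with t(Flat) = 0. Conditioning on the first month:
t(Recovery) = 1 + 0.34·t(Recovery) + 0.3·t(Volatile)
t(Volatile) = 1 + 0.22·t(Recovery) + 0.32·t(Volatile)
Solving: t(Recovery) = 2.5601, t(Volatile) = 2.2989.
Expected months from Volatile to Flat: 2.2989.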